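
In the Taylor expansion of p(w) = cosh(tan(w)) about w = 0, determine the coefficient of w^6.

Plug the Maclaurin series of the inner function into that of the outer and collect terms.
So c_6 = p^(6)(0)/6! = 59/240.

59/240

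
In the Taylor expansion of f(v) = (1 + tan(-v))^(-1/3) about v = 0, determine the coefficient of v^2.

Plug the Maclaurin series of the inner function into that of the outer and collect terms.
f(0) = 1
f′(0) = 1/3
f′′(0) = 4/9
The Taylor polynomial is Σ f^(k)(0)/k! · v^k.

2/9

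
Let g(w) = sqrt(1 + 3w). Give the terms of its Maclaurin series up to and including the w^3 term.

27*w^3/16 - 9*w^2/8 + 3*w/2 + 1

g(0) = 1
g′(0) = 3/2
g′′(0) = -9/4
g′′′(0) = 81/8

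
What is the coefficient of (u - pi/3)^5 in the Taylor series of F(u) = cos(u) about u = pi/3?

Compute the successive derivatives at the expansion point and divide by k!.
So c_5 = F^(5)(pi/3)/5! = -sqrt(3)/240.

-sqrt(3)/240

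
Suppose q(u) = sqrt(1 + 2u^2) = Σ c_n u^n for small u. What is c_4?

-1/2

q(0) = 1
q′(0) = 0
q′′(0) = 2
q′′′(0) = 0
q^(4)(0) = -12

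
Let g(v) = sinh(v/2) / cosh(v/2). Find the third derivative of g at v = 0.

Divide the numerator series by the denominator series (power-series long division).
From the series, [v^3] g = -1/24; multiply by 3! = 6 to get -1/4.

-1/4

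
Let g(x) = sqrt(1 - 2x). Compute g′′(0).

-1

From the series, [x^2] g = -1/2; multiply by 2! = 2 to get -1.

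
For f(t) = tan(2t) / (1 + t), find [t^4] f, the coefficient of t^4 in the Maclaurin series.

-14/3

Write out both Maclaurin series and multiply, keeping only the needed powers.
[t^0] = 0;  [t^1] = 2;  [t^2] = -2;  [t^3] = 14/3;  [t^4] = -14/3.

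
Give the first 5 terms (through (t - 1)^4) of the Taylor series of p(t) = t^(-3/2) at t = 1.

p(1) = 1
p′(1) = -3/2
p′′(1) = 15/4
p′′′(1) = -105/8
p^(4)(1) = 945/16

315*(t - 1)^4/128 - 35*(t - 1)^3/16 + 15*(t - 1)^2/8 - 3*(t - 1)/2 + 1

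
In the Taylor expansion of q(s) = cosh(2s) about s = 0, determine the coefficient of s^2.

2

q(0) = 1
q′(0) = 0
q′′(0) = 4
Dividing each by k! gives the coefficients c_0, ..., c_2.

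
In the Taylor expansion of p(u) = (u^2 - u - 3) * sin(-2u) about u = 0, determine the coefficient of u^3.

-6

Shift and add copies of the series according to the polynomial's terms.
p(0) = 0
p′(0) = 6
p′′(0) = 4
p′′′(0) = -36
So c_3 = p′′′(0)/3! = -6.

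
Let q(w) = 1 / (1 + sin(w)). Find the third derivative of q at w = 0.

Expand as Σ (-1)^k u^k with u equal to the inner function's series.
From the series, [w^3] q = -5/6; multiply by 3! = 6 to get -5.

-5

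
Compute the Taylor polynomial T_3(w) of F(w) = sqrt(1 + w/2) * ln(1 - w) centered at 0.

Write out both Maclaurin series and multiply, keeping only the needed powers.
F(0) = 0
F′(0) = -1
F′′(0) = -3/2
F′′′(0) = -41/16
Then c_k = F^(k)(0)/k! gives each Taylor coefficient.

-41*w^3/96 - 3*w^2/4 - w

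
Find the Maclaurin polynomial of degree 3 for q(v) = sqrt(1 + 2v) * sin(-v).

Multiply the two series term by term and collect like powers.

2*v^3/3 - v^2 - v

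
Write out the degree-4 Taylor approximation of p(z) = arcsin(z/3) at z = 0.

z^3/162 + z/3

p(0) = 0
p′(0) = 1/3
p′′(0) = 0
p′′′(0) = 1/27
p^(4)(0) = 0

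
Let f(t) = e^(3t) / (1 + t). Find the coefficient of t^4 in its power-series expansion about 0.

Expand each factor separately, then convolve coefficients.
f(0) = 1
f′(0) = 2
f′′(0) = 5
f′′′(0) = 12
f^(4)(0) = 33

11/8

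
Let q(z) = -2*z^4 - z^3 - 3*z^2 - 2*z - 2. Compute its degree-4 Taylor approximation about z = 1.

-2*(z - 1)^4 - 9*(z - 1)^3 - 18*(z - 1)^2 - 19*(z - 1) - 10

q(1) = -10
q′(1) = -19
q′′(1) = -36
q′′′(1) = -54
q^(4)(1) = -48
The Taylor polynomial is Σ q^(k)(1)/k! · (z - 1)^k.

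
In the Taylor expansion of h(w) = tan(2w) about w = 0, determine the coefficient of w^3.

Use the known series and substitute for the argument.
[w^0] = 0;  [w^1] = 2;  [w^2] = 0;  [w^3] = 8/3.
So c_3 = h′′′(0)/3! = 8/3.

8/3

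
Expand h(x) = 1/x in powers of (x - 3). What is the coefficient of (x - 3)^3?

h(3) = 1/3
h′(3) = -1/9
h′′(3) = 2/27
h′′′(3) = -2/27

-1/81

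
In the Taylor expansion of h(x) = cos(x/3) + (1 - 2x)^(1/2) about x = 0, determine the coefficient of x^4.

-607/972

Expand each term separately and add.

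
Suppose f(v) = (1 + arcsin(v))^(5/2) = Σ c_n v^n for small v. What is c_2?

Compose series: expand the inner function first, then feed it into the outer expansion.

15/8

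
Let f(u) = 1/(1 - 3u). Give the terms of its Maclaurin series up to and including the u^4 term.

81*u^4 + 27*u^3 + 9*u^2 + 3*u + 1

Use the known series and substitute for the argument.
f(0) = 1
f′(0) = 3
f′′(0) = 18
f′′′(0) = 162
f^(4)(0) = 1944
Then c_k = f^(k)(0)/k! gives each Taylor coefficient.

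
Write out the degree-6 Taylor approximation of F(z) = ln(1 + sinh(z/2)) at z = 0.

-z^6/180 + 3*z^5/256 - 5*z^4/192 + z^3/16 - z^2/8 + z/2

Plug the Maclaurin series of the inner function into that of the outer and collect terms.
F(0) = 0
F′(0) = 1/2
F′′(0) = -1/4
F′′′(0) = 3/8
F^(4)(0) = -5/8
F^(5)(0) = 45/32
F^(6)(0) = -4
Then c_k = F^(k)(0)/k! gives each Taylor coefficient.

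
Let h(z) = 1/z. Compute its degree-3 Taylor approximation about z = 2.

-(z - 2)^3/16 + (z - 2)^2/8 - (z - 2)/4 + 1/2

[(z - 2)^0] = 1/2;  [(z - 2)^1] = -1/4;  [(z - 2)^2] = 1/8;  [(z - 2)^3] = -1/16.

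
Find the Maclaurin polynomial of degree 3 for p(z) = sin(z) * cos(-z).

-2*z^3/3 + z

Multiply the two series term by term and collect like powers.
[z^0] = 0;  [z^1] = 1;  [z^2] = 0;  [z^3] = -2/3.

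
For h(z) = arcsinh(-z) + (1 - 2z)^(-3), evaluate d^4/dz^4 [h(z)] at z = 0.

Add the two expansions coefficient-wise.
The coefficient of z^4 in the expansion is 240, so h^(4)(0) = 4! * (240) = 5760.

5760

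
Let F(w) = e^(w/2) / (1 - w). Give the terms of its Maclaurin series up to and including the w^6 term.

75973*w^6/46080 + 6331*w^5/3840 + 211*w^4/128 + 79*w^3/48 + 13*w^2/8 + 3*w/2 + 1

Write out both Maclaurin series and multiply, keeping only the needed powers.
F(0) = 1
F′(0) = 3/2
F′′(0) = 13/4
F′′′(0) = 79/8
F^(4)(0) = 633/16
F^(5)(0) = 6331/32
F^(6)(0) = 75973/64
The Taylor polynomial is Σ F^(k)(0)/k! · w^k.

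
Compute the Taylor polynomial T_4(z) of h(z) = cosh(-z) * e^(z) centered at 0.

z^4/3 + 2*z^3/3 + z^2 + z + 1

Expand each factor separately, then convolve coefficients.
[z^0] = 1;  [z^1] = 1;  [z^2] = 1;  [z^3] = 2/3;  [z^4] = 1/3.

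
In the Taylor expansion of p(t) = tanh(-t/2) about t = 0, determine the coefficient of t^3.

1/24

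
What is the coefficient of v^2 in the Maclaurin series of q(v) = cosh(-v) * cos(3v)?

Multiply the two series term by term and collect like powers.
q(0) = 1
q′(0) = 0
q′′(0) = -8

-4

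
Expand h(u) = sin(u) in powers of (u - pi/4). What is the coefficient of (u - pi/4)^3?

Compute the successive derivatives at the expansion point and divide by k!.

-sqrt(2)/12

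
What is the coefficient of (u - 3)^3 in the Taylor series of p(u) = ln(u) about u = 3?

1/81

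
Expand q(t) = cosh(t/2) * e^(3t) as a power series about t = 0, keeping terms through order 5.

1661*t^5/640 + 1513*t^4/384 + 39*t^3/8 + 37*t^2/8 + 3*t + 1

Multiply the two series term by term and collect like powers.
[t^0] = 1;  [t^1] = 3;  [t^2] = 37/8;  [t^3] = 39/8;  [t^4] = 1513/384;  [t^5] = 1661/640.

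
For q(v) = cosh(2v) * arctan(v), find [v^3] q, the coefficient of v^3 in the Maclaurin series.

5/3

Expand each factor separately, then convolve coefficients.
q(0) = 0
q′(0) = 1
q′′(0) = 0
q′′′(0) = 10
The Taylor polynomial is Σ q^(k)(0)/k! · v^k.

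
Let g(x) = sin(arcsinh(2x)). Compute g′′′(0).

Compose series: expand the inner function first, then feed it into the outer expansion.
From the series, [x^3] g = -8/3; multiply by 3! = 6 to get -16.

-16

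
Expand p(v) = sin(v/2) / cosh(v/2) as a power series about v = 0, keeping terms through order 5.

3*v^5/320 - v^3/12 + v/2

Write the quotient as an unknown series and match coefficients against numerator = denominator · series.
p(0) = 0
p′(0) = 1/2
p′′(0) = 0
p′′′(0) = -1/2
p^(4)(0) = 0
p^(5)(0) = 9/8
Then c_k = p^(k)(0)/k! gives each Taylor coefficient.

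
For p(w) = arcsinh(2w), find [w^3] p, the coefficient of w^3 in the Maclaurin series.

p(0) = 0
p′(0) = 2
p′′(0) = 0
p′′′(0) = -8

-4/3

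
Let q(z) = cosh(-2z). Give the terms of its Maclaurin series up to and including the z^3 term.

q(0) = 1
q′(0) = 0
q′′(0) = 4
q′′′(0) = 0

2*z^2 + 1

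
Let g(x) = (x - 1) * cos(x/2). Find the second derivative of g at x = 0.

Distribute the polynomial across the series and collect like powers.
The coefficient of x^2 in the expansion is 1/8, so g′′(0) = 2! * (1/8) = 1/4.

1/4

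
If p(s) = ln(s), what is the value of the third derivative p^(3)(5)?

Apply the Taylor formula c_k = f^(k)(a)/k!.
The coefficient of (s - 5)^3 in the expansion is 1/375, so p′′′(5) = 3! * (1/375) = 2/125.

2/125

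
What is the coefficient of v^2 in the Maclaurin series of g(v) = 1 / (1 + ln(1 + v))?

Write 1/(1+u) = 1 - u + u^2 - u^3 + ... and substitute the series for u.
[v^0] = 1;  [v^1] = -1;  [v^2] = 3/2.

3/2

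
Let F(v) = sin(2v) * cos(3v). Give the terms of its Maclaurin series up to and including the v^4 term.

-31*v^3/3 + 2*v

Write out both Maclaurin series and multiply, keeping only the needed powers.
F(0) = 0
F′(0) = 2
F′′(0) = 0
F′′′(0) = -62
F^(4)(0) = 0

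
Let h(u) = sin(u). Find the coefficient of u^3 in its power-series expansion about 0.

-1/6

Differentiate repeatedly and evaluate at the center.
h(0) = 0
h′(0) = 1
h′′(0) = 0
h′′′(0) = -1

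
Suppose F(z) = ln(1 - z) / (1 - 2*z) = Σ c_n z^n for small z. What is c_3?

-16/3

Multiply the numerator's expansion by the denominator's geometric series.
F(0) = 0
F′(0) = -1
F′′(0) = -5
F′′′(0) = -32
So c_3 = F′′′(0)/3! = -16/3.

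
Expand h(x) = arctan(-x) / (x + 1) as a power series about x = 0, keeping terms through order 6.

Expand 1/(denominator) as a geometric series and multiply by the numerator's series.
h(0) = 0
h′(0) = -1
h′′(0) = 2
h′′′(0) = -4
h^(4)(0) = 16
h^(5)(0) = -104
h^(6)(0) = 624

13*x^6/15 - 13*x^5/15 + 2*x^4/3 - 2*x^3/3 + x^2 - x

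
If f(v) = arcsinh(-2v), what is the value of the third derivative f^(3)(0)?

8

Compute the successive derivatives at the expansion point and divide by k!.
The coefficient of v^3 in the expansion is 4/3, so f′′′(0) = 3! * (4/3) = 8.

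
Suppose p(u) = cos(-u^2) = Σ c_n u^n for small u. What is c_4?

p(0) = 1
p′(0) = 0
p′′(0) = 0
p′′′(0) = 0
p^(4)(0) = -12
So c_4 = p^(4)(0)/4! = -1/2.

-1/2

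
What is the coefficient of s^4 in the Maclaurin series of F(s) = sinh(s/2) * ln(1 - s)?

-3/16

Expand each factor separately, then convolve coefficients.
F(0) = 0
F′(0) = 0
F′′(0) = -1
F′′′(0) = -3/2
F^(4)(0) = -9/2
Then c_k = F^(k)(0)/k! gives each Taylor coefficient.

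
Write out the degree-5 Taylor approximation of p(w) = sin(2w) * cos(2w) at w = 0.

64*w^5/15 - 16*w^3/3 + 2*w

Take the Cauchy product of the two expansions.
p(0) = 0
p′(0) = 2
p′′(0) = 0
p′′′(0) = -32
p^(4)(0) = 0
p^(5)(0) = 512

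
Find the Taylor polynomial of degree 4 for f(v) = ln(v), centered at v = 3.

-(v - 3)^4/324 + (v - 3)^3/81 - (v - 3)^2/18 + (v - 3)/3 + ln(3)

f(3) = ln(3)
f′(3) = 1/3
f′′(3) = -1/9
f′′′(3) = 2/27
f^(4)(3) = -2/27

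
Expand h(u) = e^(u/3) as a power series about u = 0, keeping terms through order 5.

u^5/29160 + u^4/1944 + u^3/162 + u^2/18 + u/3 + 1

Differentiate repeatedly and evaluate at the center.
[u^0] = 1;  [u^1] = 1/3;  [u^2] = 1/18;  [u^3] = 1/162;  [u^4] = 1/1944;  [u^5] = 1/29160.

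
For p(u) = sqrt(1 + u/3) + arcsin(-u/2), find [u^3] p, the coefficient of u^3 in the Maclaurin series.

Expand each term separately and add.
p(0) = 1
p′(0) = -1/3
p′′(0) = -1/36
p′′′(0) = -1/9
So c_3 = p′′′(0)/3! = -1/54.

-1/54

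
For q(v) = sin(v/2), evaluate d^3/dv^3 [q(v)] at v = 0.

Apply the Taylor formula c_k = f^(k)(a)/k!.
From the series, [v^3] q = -1/48; multiply by 3! = 6 to get -1/8.

-1/8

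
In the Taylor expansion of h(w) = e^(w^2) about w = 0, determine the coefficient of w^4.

1/2

Apply the Taylor formula c_k = f^(k)(a)/k!.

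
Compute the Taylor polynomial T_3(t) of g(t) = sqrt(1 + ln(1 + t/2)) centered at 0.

Plug the Maclaurin series of the inner function into that of the outer and collect terms.

17*t^3/384 - 3*t^2/32 + t/4 + 1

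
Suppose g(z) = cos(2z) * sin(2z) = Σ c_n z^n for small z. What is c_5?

Expand each factor separately, then convolve coefficients.
g(0) = 0
g′(0) = 2
g′′(0) = 0
g′′′(0) = -32
g^(4)(0) = 0
g^(5)(0) = 512
Then c_k = g^(k)(0)/k! gives each Taylor coefficient.

64/15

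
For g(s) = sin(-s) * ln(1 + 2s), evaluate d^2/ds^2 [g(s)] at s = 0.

-4

Expand each factor separately, then convolve coefficients.
From the series, [s^2] g = -2; multiply by 2! = 2 to get -4.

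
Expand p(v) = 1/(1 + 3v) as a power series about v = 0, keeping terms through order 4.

81*v^4 - 27*v^3 + 9*v^2 - 3*v + 1

Compute the successive derivatives at the expansion point and divide by k!.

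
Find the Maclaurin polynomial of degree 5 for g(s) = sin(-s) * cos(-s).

Take the Cauchy product of the two expansions.
g(0) = 0
g′(0) = -1
g′′(0) = 0
g′′′(0) = 4
g^(4)(0) = 0
g^(5)(0) = -16

-2*s^5/15 + 2*s^3/3 - s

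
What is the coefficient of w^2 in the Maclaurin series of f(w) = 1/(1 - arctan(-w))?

Let u equal the inner series; expand the outer function in u and truncate.
[w^0] = 1;  [w^1] = -1;  [w^2] = 1.
So c_2 = f′′(0)/2! = 1.

1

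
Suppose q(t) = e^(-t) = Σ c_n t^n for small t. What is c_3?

Differentiate repeatedly and evaluate at the center.
[t^0] = 1;  [t^1] = -1;  [t^2] = 1/2;  [t^3] = -1/6.
So c_3 = q′′′(0)/3! = -1/6.

-1/6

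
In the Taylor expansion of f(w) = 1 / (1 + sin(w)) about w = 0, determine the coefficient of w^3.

-5/6

Expand as Σ (-1)^k u^k with u equal to the inner function's series.
f(0) = 1
f′(0) = -1
f′′(0) = 2
f′′′(0) = -5
The Taylor polynomial is Σ f^(k)(0)/k! · w^k.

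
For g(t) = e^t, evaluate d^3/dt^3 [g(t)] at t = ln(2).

2

From the series, [(t - ln(2))^3] g = 1/3; multiply by 3! = 6 to get 2.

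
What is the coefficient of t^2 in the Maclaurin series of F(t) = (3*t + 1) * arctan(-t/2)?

-3/2

Distribute the polynomial across the series and collect like powers.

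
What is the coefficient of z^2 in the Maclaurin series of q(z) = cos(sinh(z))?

-1/2

Substitute the inner expansion into the outer series and collect powers.
q(0) = 1
q′(0) = 0
q′′(0) = -1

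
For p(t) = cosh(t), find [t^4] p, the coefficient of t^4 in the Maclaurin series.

[t^0] = 1;  [t^1] = 0;  [t^2] = 1/2;  [t^3] = 0;  [t^4] = 1/24.
So c_4 = p^(4)(0)/4! = 1/24.

1/24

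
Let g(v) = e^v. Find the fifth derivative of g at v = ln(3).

3

The coefficient of (v - ln(3))^5 in the expansion is 1/40, so g^(5)(ln(3)) = 5! * (1/40) = 3.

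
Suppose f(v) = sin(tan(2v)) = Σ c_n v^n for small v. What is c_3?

4/3

Compose series: expand the inner function first, then feed it into the outer expansion.
[v^0] = 0;  [v^1] = 2;  [v^2] = 0;  [v^3] = 4/3.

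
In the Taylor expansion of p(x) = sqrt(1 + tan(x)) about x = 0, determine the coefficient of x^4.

-47/384

Plug the Maclaurin series of the inner function into that of the outer and collect terms.
p(0) = 1
p′(0) = 1/2
p′′(0) = -1/4
p′′′(0) = 11/8
p^(4)(0) = -47/16
The Taylor polynomial is Σ p^(k)(0)/k! · x^k.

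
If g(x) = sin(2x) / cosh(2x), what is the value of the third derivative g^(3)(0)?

-32

Invert the denominator's series and multiply.
The coefficient of x^3 in the expansion is -16/3, so g′′′(0) = 3! * (-16/3) = -32.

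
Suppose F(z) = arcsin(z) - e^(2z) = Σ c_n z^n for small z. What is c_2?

-2

Combine the two series term by term.
F(0) = -1
F′(0) = -1
F′′(0) = -4
Dividing each by k! gives the coefficients c_0, ..., c_2.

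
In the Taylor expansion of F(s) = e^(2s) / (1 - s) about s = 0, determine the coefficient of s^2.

5

Expand each factor separately, then convolve coefficients.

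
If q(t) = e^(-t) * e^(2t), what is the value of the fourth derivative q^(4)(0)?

Multiply the two series term by term and collect like powers.
The coefficient of t^4 in the expansion is 1/24, so q^(4)(0) = 4! * (1/24) = 1.

1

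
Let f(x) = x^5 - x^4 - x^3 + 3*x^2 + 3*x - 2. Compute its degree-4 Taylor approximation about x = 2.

Differentiate repeatedly and evaluate at the center.
[(x - 2)^0] = 24;  [(x - 2)^1] = 51;  [(x - 2)^2] = 53;  [(x - 2)^3] = 31;  [(x - 2)^4] = 9.

9*(x - 2)^4 + 31*(x - 2)^3 + 53*(x - 2)^2 + 51*(x - 2) + 24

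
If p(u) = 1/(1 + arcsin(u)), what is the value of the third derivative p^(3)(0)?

-7

Compose series: expand the inner function first, then feed it into the outer expansion.
The coefficient of u^3 in the expansion is -7/6, so p′′′(0) = 3! * (-7/6) = -7.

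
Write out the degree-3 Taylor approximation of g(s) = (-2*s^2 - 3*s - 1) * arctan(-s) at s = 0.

5*s^3/3 + 3*s^2 + s

Multiply each power in the prefactor through the base expansion.
[s^0] = 0;  [s^1] = 1;  [s^2] = 3;  [s^3] = 5/3.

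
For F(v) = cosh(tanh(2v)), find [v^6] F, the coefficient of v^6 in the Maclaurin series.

388/45

Compose series: expand the inner function first, then feed it into the outer expansion.
F(0) = 1
F′(0) = 0
F′′(0) = 4
F′′′(0) = 0
F^(4)(0) = -112
F^(5)(0) = 0
F^(6)(0) = 6208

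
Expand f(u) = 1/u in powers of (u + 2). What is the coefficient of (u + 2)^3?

-1/16

Apply the Taylor formula c_k = f^(k)(a)/k!.
f(-2) = -1/2
f′(-2) = -1/4
f′′(-2) = -1/4
f′′′(-2) = -3/8
So c_3 = f′′′(-2)/3! = -1/16.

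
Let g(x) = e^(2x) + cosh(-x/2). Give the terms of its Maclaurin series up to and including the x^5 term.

Expand each term separately and add.
g(0) = 2
g′(0) = 2
g′′(0) = 17/4
g′′′(0) = 8
g^(4)(0) = 257/16
g^(5)(0) = 32
Then c_k = g^(k)(0)/k! gives each Taylor coefficient.

4*x^5/15 + 257*x^4/384 + 4*x^3/3 + 17*x^2/8 + 2*x + 2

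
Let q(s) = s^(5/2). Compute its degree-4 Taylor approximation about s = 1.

q(1) = 1
q′(1) = 5/2
q′′(1) = 15/4
q′′′(1) = 15/8
q^(4)(1) = -15/16
Dividing each by k! gives the coefficients c_0, ..., c_4.

-5*(s - 1)^4/128 + 5*(s - 1)^3/16 + 15*(s - 1)^2/8 + 5*(s - 1)/2 + 1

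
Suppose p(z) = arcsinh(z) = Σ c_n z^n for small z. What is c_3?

p(0) = 0
p′(0) = 1
p′′(0) = 0
p′′′(0) = -1

-1/6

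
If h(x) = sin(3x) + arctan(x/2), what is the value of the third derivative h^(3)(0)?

Add the two expansions coefficient-wise.
The coefficient of x^3 in the expansion is -109/24, so h′′′(0) = 3! * (-109/24) = -109/4.

-109/4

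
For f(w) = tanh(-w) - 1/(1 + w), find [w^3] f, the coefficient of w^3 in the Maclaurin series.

4/3

Combine the two series term by term.
[w^0] = -1;  [w^1] = 0;  [w^2] = -1;  [w^3] = 4/3.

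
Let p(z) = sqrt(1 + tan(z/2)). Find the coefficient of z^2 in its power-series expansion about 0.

-1/32

Let u equal the inner series; expand the outer function in u and truncate.
p(0) = 1
p′(0) = 1/4
p′′(0) = -1/16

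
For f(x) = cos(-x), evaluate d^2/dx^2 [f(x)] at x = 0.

From the series, [x^2] f = -1/2; multiply by 2! = 2 to get -1.

-1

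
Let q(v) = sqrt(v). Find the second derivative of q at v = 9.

-1/108

The coefficient of (v - 9)^2 in the expansion is -1/216, so q′′(9) = 2! * (-1/216) = -1/108.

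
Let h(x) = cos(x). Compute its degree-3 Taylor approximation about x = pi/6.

(x - pi/6)^3/12 - sqrt(3)*(x - pi/6)^2/4 - (x - pi/6)/2 + sqrt(3)/2

h(pi/6) = sqrt(3)/2
h′(pi/6) = -1/2
h′′(pi/6) = -sqrt(3)/2
h′′′(pi/6) = 1/2
Then c_k = h^(k)(pi/6)/k! gives each Taylor coefficient.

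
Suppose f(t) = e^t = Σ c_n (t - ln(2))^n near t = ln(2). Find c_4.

Compute the successive derivatives at the expansion point and divide by k!.
f(ln(2)) = 2
f′(ln(2)) = 2
f′′(ln(2)) = 2
f′′′(ln(2)) = 2
f^(4)(ln(2)) = 2
So c_4 = f^(4)(ln(2))/4! = 1/12.

1/12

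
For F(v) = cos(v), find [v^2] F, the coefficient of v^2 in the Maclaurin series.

-1/2

Differentiate repeatedly and evaluate at the center.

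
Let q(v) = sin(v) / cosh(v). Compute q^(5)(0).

Write the quotient as an unknown series and match coefficients against numerator = denominator · series.
The coefficient of v^5 in the expansion is 3/10, so q^(5)(0) = 5! * (3/10) = 36.

36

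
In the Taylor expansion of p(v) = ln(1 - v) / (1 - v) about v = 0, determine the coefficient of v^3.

-11/6

Use 1/(1 - r) = Σ r^k on the denominator, then take the Cauchy product.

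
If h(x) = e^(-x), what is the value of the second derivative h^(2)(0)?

The coefficient of x^2 in the expansion is 1/2, so h′′(0) = 2! * (1/2) = 1.

1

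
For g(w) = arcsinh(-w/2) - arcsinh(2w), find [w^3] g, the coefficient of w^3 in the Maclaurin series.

65/48

Combine the two series term by term.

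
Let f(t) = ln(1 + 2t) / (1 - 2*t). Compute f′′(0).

Use 1/(1 - r) = Σ r^k on the denominator, then take the Cauchy product.
From the series, [t^2] f = 2; multiply by 2! = 2 to get 4.

4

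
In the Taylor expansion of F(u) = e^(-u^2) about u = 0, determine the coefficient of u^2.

-1

Differentiate repeatedly and evaluate at the center.
F(0) = 1
F′(0) = 0
F′′(0) = -2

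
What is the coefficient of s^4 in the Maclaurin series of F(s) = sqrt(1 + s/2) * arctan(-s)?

29/384

Multiply the two series term by term and collect like powers.
F(0) = 0
F′(0) = -1
F′′(0) = -1/2
F′′′(0) = 35/16
F^(4)(0) = 29/16
So c_4 = F^(4)(0)/4! = 29/384.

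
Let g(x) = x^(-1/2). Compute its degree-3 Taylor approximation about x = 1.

-5*(x - 1)^3/16 + 3*(x - 1)^2/8 - (x - 1)/2 + 1

Differentiate repeatedly and evaluate at the center.
g(1) = 1
g′(1) = -1/2
g′′(1) = 3/4
g′′′(1) = -15/8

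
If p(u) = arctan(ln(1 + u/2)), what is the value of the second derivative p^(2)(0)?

Plug the Maclaurin series of the inner function into that of the outer and collect terms.
The coefficient of u^2 in the expansion is -1/8, so p′′(0) = 2! * (-1/8) = -1/4.

-1/4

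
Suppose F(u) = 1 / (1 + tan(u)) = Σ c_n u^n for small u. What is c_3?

Write 1/(1+u) = 1 - u + u^2 - u^3 + ... and substitute the series for u.
F(0) = 1
F′(0) = -1
F′′(0) = 2
F′′′(0) = -8
Dividing each by k! gives the coefficients c_0, ..., c_3.

-4/3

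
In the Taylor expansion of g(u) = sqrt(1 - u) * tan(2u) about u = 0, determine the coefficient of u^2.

-1

Write out both Maclaurin series and multiply, keeping only the needed powers.
g(0) = 0
g′(0) = 2
g′′(0) = -2
So c_2 = g′′(0)/2! = -1.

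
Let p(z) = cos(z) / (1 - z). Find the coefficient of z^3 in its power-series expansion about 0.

1/2

Expand 1/(denominator) as a geometric series and multiply by the numerator's series.
p(0) = 1
p′(0) = 1
p′′(0) = 1
p′′′(0) = 3
Then c_k = p^(k)(0)/k! gives each Taylor coefficient.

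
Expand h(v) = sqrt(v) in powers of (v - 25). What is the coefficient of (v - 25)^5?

[(v - 25)^0] = 5;  [(v - 25)^1] = 1/10;  [(v - 25)^2] = -1/1000;  [(v - 25)^3] = 1/50000;  [(v - 25)^4] = -1/2000000;  [(v - 25)^5] = 7/500000000.

7/500000000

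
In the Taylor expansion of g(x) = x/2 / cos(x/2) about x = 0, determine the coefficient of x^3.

Invert the denominator's series and multiply.
[x^0] = 0;  [x^1] = 1/2;  [x^2] = 0;  [x^3] = 1/16.

1/16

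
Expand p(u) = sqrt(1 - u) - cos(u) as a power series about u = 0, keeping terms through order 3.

-u^3/16 + 3*u^2/8 - u/2

Expand each term separately and add.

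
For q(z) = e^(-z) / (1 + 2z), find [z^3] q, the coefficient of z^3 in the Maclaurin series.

-79/6

Take the Cauchy product of the two expansions.
q(0) = 1
q′(0) = -3
q′′(0) = 13
q′′′(0) = -79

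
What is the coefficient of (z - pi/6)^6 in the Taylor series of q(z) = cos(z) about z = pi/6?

q(pi/6) = sqrt(3)/2
q′(pi/6) = -1/2
q′′(pi/6) = -sqrt(3)/2
q′′′(pi/6) = 1/2
q^(4)(pi/6) = sqrt(3)/2
q^(5)(pi/6) = -1/2
q^(6)(pi/6) = -sqrt(3)/2
So c_6 = q^(6)(pi/6)/6! = -sqrt(3)/1440.

-sqrt(3)/1440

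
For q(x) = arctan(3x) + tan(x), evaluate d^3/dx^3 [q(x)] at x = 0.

Add the two expansions coefficient-wise.
The coefficient of x^3 in the expansion is -26/3, so q′′′(0) = 3! * (-26/3) = -52.

-52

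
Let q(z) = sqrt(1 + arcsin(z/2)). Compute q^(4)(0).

Let u equal the inner series; expand the outer function in u and truncate.
The coefficient of z^4 in the expansion is -31/6144, so q^(4)(0) = 4! * (-31/6144) = -31/256.

-31/256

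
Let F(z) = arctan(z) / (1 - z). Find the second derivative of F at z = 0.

Take the Cauchy product of the two expansions.
The coefficient of z^2 in the expansion is 1, so F′′(0) = 2! * (1) = 2.

2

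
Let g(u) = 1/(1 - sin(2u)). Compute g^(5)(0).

Compose series: expand the inner function first, then feed it into the outer expansion.
From the series, [u^5] g = 244/15; multiply by 5! = 120 to get 1952.

1952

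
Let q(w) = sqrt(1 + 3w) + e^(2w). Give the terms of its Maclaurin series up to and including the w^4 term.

Combine the two series term by term.
q(0) = 2
q′(0) = 7/2
q′′(0) = 7/4
q′′′(0) = 145/8
q^(4)(0) = -959/16
Dividing each by k! gives the coefficients c_0, ..., c_4.

-959*w^4/384 + 145*w^3/48 + 7*w^2/8 + 7*w/2 + 2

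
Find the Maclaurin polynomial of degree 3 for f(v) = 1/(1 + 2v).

Use the known series and substitute for the argument.
f(0) = 1
f′(0) = -2
f′′(0) = 8
f′′′(0) = -48
Then c_k = f^(k)(0)/k! gives each Taylor coefficient.

-8*v^3 + 4*v^2 - 2*v + 1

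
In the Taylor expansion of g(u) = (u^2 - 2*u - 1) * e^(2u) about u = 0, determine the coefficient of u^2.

-5

Distribute the polynomial across the series and collect like powers.
g(0) = -1
g′(0) = -4
g′′(0) = -10
Then c_k = g^(k)(0)/k! gives each Taylor coefficient.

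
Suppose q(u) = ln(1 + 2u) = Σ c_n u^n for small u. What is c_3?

8/3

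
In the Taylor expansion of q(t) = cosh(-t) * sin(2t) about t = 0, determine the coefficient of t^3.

Multiply the two series term by term and collect like powers.
So c_3 = q′′′(0)/3! = -1/3.

-1/3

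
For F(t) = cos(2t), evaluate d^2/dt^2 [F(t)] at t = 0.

-4

The coefficient of t^2 in the expansion is -2, so F′′(0) = 2! * (-2) = -4.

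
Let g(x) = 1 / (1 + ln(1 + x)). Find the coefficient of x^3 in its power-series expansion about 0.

Expand as Σ (-1)^k u^k with u equal to the inner function's series.
[x^0] = 1;  [x^1] = -1;  [x^2] = 3/2;  [x^3] = -7/3.

-7/3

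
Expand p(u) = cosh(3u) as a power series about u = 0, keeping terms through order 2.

p(0) = 1
p′(0) = 0
p′′(0) = 9

9*u^2/2 + 1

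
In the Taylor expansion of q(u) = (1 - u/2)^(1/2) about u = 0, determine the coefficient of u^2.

-1/32

q(0) = 1
q′(0) = -1/4
q′′(0) = -1/16
So c_2 = q′′(0)/2! = -1/32.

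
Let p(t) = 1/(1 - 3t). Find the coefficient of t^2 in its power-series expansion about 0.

Use the known series and substitute for the argument.

9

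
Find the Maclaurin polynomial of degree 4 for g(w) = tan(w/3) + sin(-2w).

Add the two expansions coefficient-wise.
[w^0] = 0;  [w^1] = -5/3;  [w^2] = 0;  [w^3] = 109/81;  [w^4] = 0.

109*w^3/81 - 5*w/3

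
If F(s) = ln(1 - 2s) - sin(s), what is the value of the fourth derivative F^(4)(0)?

-96

Expand each term separately and add.
From the series, [s^4] F = -4; multiply by 4! = 24 to get -96.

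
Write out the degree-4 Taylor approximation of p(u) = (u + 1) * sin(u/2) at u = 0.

-u^4/48 - u^3/48 + u^2/2 + u/2

Multiply each power in the prefactor through the base expansion.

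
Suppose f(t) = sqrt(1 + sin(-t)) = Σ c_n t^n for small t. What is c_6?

-1/46080

Let u equal the inner series; expand the outer function in u and truncate.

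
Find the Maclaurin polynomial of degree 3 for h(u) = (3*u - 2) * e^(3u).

9*u^3/2 - 3*u - 2

Multiply each power in the prefactor through the base expansion.
h(0) = -2
h′(0) = -3
h′′(0) = 0
h′′′(0) = 27
Dividing each by k! gives the coefficients c_0, ..., c_3.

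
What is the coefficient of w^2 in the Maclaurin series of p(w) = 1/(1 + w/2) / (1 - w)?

3/4

Write out both Maclaurin series and multiply, keeping only the needed powers.
p(0) = 1
p′(0) = 1/2
p′′(0) = 3/2
Dividing each by k! gives the coefficients c_0, ..., c_2.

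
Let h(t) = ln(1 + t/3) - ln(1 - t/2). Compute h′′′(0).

35/108

Add the two expansions coefficient-wise.
The coefficient of t^3 in the expansion is 35/648, so h′′′(0) = 3! * (35/648) = 35/108.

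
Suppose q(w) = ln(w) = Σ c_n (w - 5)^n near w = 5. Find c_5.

Differentiate repeatedly and evaluate at the center.
q(5) = ln(5)
q′(5) = 1/5
q′′(5) = -1/25
q′′′(5) = 2/125
q^(4)(5) = -6/625
q^(5)(5) = 24/3125
So c_5 = q^(5)(5)/5! = 1/15625.

1/15625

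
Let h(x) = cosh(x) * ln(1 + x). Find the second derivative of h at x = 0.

Expand each factor separately, then convolve coefficients.
From the series, [x^2] h = -1/2; multiply by 2! = 2 to get -1.

-1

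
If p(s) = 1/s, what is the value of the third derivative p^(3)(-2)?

The coefficient of (s + 2)^3 in the expansion is -1/16, so p′′′(-2) = 3! * (-1/16) = -3/8.

-3/8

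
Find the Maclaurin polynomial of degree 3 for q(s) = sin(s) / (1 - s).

Multiply the two series term by term and collect like powers.
q(0) = 0
q′(0) = 1
q′′(0) = 2
q′′′(0) = 5
Dividing each by k! gives the coefficients c_0, ..., c_3.

5*s^3/6 + s^2 + s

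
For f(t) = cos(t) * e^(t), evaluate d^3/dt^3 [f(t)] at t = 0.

Write out both Maclaurin series and multiply, keeping only the needed powers.
The coefficient of t^3 in the expansion is -1/3, so f′′′(0) = 3! * (-1/3) = -2.

-2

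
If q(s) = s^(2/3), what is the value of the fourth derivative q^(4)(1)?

-56/81

Compute the successive derivatives at the expansion point and divide by k!.
The coefficient of (s - 1)^4 in the expansion is -7/243, so q^(4)(1) = 4! * (-7/243) = -56/81.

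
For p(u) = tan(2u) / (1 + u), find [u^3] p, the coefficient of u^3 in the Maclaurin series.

14/3

Multiply the two series term by term and collect like powers.
[u^0] = 0;  [u^1] = 2;  [u^2] = -2;  [u^3] = 14/3.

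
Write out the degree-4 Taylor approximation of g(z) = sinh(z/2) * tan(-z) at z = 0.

Expand each factor separately, then convolve coefficients.
[z^0] = 0;  [z^1] = 0;  [z^2] = -1/2;  [z^3] = 0;  [z^4] = -3/16.

-3*z^4/16 - z^2/2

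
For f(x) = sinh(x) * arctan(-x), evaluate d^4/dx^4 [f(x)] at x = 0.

Write out both Maclaurin series and multiply, keeping only the needed powers.
From the series, [x^4] f = 1/6; multiply by 4! = 24 to get 4.

4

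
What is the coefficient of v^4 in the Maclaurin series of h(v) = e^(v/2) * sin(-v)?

Take the Cauchy product of the two expansions.
h(0) = 0
h′(0) = -1
h′′(0) = -1
h′′′(0) = 1/4
h^(4)(0) = 3/2
So c_4 = h^(4)(0)/4! = 1/16.

1/16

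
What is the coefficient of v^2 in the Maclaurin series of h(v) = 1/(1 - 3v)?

9

Differentiate repeatedly and evaluate at the center.
So c_2 = h′′(0)/2! = 9.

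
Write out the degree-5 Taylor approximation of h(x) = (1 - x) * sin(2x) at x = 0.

Distribute the polynomial across the series and collect like powers.
[x^0] = 0;  [x^1] = 2;  [x^2] = -2;  [x^3] = -4/3;  [x^4] = 4/3;  [x^5] = 4/15.

4*x^5/15 + 4*x^4/3 - 4*x^3/3 - 2*x^2 + 2*x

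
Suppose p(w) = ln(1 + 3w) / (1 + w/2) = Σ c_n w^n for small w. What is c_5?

2469/40

Expand each factor separately, then convolve coefficients.
p(0) = 0
p′(0) = 3
p′′(0) = -12
p′′′(0) = 72
p^(4)(0) = -630
p^(5)(0) = 7407
So c_5 = p^(5)(0)/5! = 2469/40.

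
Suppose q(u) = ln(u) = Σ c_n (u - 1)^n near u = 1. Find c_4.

-1/4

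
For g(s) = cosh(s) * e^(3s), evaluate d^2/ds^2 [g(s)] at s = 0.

Write out both Maclaurin series and multiply, keeping only the needed powers.
The coefficient of s^2 in the expansion is 5, so g′′(0) = 2! * (5) = 10.

10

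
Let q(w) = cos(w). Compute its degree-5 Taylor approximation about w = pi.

Differentiate repeatedly and evaluate at the center.
[(w - pi)^0] = -1;  [(w - pi)^1] = 0;  [(w - pi)^2] = 1/2;  [(w - pi)^3] = 0;  [(w - pi)^4] = -1/24;  [(w - pi)^5] = 0.

-(w - pi)^4/24 + (w - pi)^2/2 - 1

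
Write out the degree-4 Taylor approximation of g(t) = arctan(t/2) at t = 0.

Use the known series and substitute for the argument.
g(0) = 0
g′(0) = 1/2
g′′(0) = 0
g′′′(0) = -1/4
g^(4)(0) = 0

-t^3/24 + t/2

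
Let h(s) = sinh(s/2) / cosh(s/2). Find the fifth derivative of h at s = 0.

1/2

Divide the numerator series by the denominator series (power-series long division).
From the series, [s^5] h = 1/240; multiply by 5! = 120 to get 1/2.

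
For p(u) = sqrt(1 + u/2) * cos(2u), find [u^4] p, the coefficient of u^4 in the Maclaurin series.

4465/6144

Take the Cauchy product of the two expansions.
p(0) = 1
p′(0) = 1/4
p′′(0) = -65/16
p′′′(0) = -189/64
p^(4)(0) = 4465/256
The Taylor polynomial is Σ p^(k)(0)/k! · u^k.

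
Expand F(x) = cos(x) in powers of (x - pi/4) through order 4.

sqrt(2)*(x - pi/4)^4/48 + sqrt(2)*(x - pi/4)^3/12 - sqrt(2)*(x - pi/4)^2/4 - sqrt(2)*(x - pi/4)/2 + sqrt(2)/2

Compute the successive derivatives at the expansion point and divide by k!.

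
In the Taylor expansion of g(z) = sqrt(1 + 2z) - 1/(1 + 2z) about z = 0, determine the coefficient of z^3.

Combine the two series term by term.
[z^0] = 0;  [z^1] = 3;  [z^2] = -9/2;  [z^3] = 17/2.

17/2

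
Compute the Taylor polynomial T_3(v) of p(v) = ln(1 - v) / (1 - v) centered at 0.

Expand 1/(denominator) as a geometric series and multiply by the numerator's series.
p(0) = 0
p′(0) = -1
p′′(0) = -3
p′′′(0) = -11

-11*v^3/6 - 3*v^2/2 - v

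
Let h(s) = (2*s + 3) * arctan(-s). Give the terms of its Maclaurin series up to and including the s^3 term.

s^3 - 2*s^2 - 3*s

Multiply each power in the prefactor through the base expansion.
[s^0] = 0;  [s^1] = -3;  [s^2] = -2;  [s^3] = 1.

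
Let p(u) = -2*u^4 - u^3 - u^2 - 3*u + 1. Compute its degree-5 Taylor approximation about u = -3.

-2*(u + 3)^4 + 23*(u + 3)^3 - 100*(u + 3)^2 + 192*(u + 3) - 134

p(-3) = -134
p′(-3) = 192
p′′(-3) = -200
p′′′(-3) = 138
p^(4)(-3) = -48
p^(5)(-3) = 0
Dividing each by k! gives the coefficients c_0, ..., c_5.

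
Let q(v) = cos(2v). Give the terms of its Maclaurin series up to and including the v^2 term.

1 - 2*v^2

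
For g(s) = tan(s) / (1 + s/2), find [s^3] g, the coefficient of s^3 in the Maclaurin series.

7/12

Take the Cauchy product of the two expansions.
[s^0] = 0;  [s^1] = 1;  [s^2] = -1/2;  [s^3] = 7/12.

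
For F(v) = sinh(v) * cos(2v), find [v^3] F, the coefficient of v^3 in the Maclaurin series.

Take the Cauchy product of the two expansions.
[v^0] = 0;  [v^1] = 1;  [v^2] = 0;  [v^3] = -11/6.
So c_3 = F′′′(0)/3! = -11/6.

-11/6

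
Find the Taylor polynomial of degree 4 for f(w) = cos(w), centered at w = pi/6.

sqrt(3)*(w - pi/6)^4/48 + (w - pi/6)^3/12 - sqrt(3)*(w - pi/6)^2/4 - (w - pi/6)/2 + sqrt(3)/2

[(w - pi/6)^0] = sqrt(3)/2;  [(w - pi/6)^1] = -1/2;  [(w - pi/6)^2] = -sqrt(3)/4;  [(w - pi/6)^3] = 1/12;  [(w - pi/6)^4] = sqrt(3)/48.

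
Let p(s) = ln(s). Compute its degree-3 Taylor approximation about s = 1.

(s - 1)^3/3 - (s - 1)^2/2 + (s - 1)

Compute the successive derivatives at the expansion point and divide by k!.
[(s - 1)^0] = 0;  [(s - 1)^1] = 1;  [(s - 1)^2] = -1/2;  [(s - 1)^3] = 1/3.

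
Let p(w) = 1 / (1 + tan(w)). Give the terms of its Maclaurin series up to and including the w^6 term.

122*w^6/45 - 32*w^5/15 + 5*w^4/3 - 4*w^3/3 + w^2 - w + 1

Use the geometric series for the reciprocal, then substitute.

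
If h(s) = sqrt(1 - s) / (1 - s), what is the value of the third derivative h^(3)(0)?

Multiply the two series term by term and collect like powers.
From the series, [s^3] h = 5/16; multiply by 3! = 6 to get 15/8.

15/8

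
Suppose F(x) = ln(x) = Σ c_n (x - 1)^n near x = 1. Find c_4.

-1/4

F(1) = 0
F′(1) = 1
F′′(1) = -1
F′′′(1) = 2
F^(4)(1) = -6
So c_4 = F^(4)(1)/4! = -1/4.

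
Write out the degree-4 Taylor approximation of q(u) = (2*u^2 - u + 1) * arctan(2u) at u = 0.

8*u^4/3 + 4*u^3/3 - 2*u^2 + 2*u

Multiply each power in the prefactor through the base expansion.
q(0) = 0
q′(0) = 2
q′′(0) = -4
q′′′(0) = 8
q^(4)(0) = 64
Dividing each by k! gives the coefficients c_0, ..., c_4.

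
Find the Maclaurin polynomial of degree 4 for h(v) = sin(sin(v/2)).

Let u equal the inner series; expand the outer function in u and truncate.

-v^3/24 + v/2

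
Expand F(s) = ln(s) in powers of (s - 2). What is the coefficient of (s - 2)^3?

[(s - 2)^0] = ln(2);  [(s - 2)^1] = 1/2;  [(s - 2)^2] = -1/8;  [(s - 2)^3] = 1/24.

1/24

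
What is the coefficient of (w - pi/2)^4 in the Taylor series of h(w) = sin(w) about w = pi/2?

1/24

h(pi/2) = 1
h′(pi/2) = 0
h′′(pi/2) = -1
h′′′(pi/2) = 0
h^(4)(pi/2) = 1
Dividing each by k! gives the coefficients c_0, ..., c_4.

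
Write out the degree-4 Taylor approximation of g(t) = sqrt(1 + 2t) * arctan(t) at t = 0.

t^4/6 - 5*t^3/6 + t^2 + t

Multiply the two series term by term and collect like powers.
g(0) = 0
g′(0) = 1
g′′(0) = 2
g′′′(0) = -5
g^(4)(0) = 4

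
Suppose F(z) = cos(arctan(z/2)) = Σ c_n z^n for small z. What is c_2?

Compose series: expand the inner function first, then feed it into the outer expansion.
F(0) = 1
F′(0) = 0
F′′(0) = -1/4

-1/8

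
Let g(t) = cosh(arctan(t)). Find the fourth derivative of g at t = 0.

Substitute the inner expansion into the outer series and collect powers.
From the series, [t^4] g = -7/24; multiply by 4! = 24 to get -7.

-7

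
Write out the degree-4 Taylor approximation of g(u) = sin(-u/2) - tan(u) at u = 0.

Expand each term separately and add.
g(0) = 0
g′(0) = -3/2
g′′(0) = 0
g′′′(0) = -15/8
g^(4)(0) = 0

-5*u^3/16 - 3*u/2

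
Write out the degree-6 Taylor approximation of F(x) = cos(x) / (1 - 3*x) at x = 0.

Use 1/(1 - r) = Σ r^k on the denominator, then take the Cauchy product.
F(0) = 1
F′(0) = 3
F′′(0) = 17
F′′′(0) = 153
F^(4)(0) = 1837
F^(5)(0) = 27555
F^(6)(0) = 495989

495989*x^6/720 + 1837*x^5/8 + 1837*x^4/24 + 51*x^3/2 + 17*x^2/2 + 3*x + 1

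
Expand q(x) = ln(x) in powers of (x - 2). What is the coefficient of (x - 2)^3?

1/24

[(x - 2)^0] = ln(2);  [(x - 2)^1] = 1/2;  [(x - 2)^2] = -1/8;  [(x - 2)^3] = 1/24.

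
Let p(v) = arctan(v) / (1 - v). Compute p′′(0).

Expand 1/(denominator) as a geometric series and multiply by the numerator's series.
The coefficient of v^2 in the expansion is 1, so p′′(0) = 2! * (1) = 2.

2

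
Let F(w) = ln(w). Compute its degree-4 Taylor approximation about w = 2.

Use the known series and substitute for the argument.
F(2) = ln(2)
F′(2) = 1/2
F′′(2) = -1/4
F′′′(2) = 1/4
F^(4)(2) = -3/8
Dividing each by k! gives the coefficients c_0, ..., c_4.

-(w - 2)^4/64 + (w - 2)^3/24 - (w - 2)^2/8 + (w - 2)/2 + ln(2)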